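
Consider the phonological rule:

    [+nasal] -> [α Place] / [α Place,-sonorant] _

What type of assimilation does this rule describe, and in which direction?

The shared variable α links the value of the place features (abbreviated [Place]) on the target to the same value on the neighbouring segment, so place is the feature that assimilates.
The conditioning segment sits to the left of the focus bar, meaning the trigger precedes the segment that changes — progressive assimilation.

progressive place assimilation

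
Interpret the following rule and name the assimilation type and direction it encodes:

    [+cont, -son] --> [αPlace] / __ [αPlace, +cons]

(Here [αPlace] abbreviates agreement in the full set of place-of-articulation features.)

regressive place assimilation

The shared variable α links the value of the place features (abbreviated [Place]) on the target to the same value on the neighbouring segment, so place is the feature that assimilates.
The conditioning segment sits to the right of the focus bar, meaning the trigger follows the segment that changes — regressive assimilation.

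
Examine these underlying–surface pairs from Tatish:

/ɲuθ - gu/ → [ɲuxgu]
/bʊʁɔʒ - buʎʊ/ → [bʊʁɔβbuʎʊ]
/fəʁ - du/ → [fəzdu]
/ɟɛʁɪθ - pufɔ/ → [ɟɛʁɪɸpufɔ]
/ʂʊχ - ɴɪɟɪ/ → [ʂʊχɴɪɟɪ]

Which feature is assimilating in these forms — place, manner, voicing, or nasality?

Comparing underlying and surface forms, /θ/ → [x] is the alternation; the neighbouring /g/ is constant.
/θ/ is dental while /g/ is velar; the output [x] is velar, matching the trigger — so the feature that spreads is place.
The other alternating forms pattern the same way: /ʒ/ → [β] before /b/ (postalveolar → bilabial, matching bilabial); /ʁ/ → [z] before /d/ (uvular → alveolar, matching alveolar); /θ/ → [ɸ] before /p/ (dental → bilabial, matching bilabial) — only place changes, and always toward the following segment.
No alternation appears in [ʂʊχɴɪɟɪ]: there the adjacent consonants already agree in place (/χ/ and /ɴ/ are both uvular), so this form is consistent with the same rule.

place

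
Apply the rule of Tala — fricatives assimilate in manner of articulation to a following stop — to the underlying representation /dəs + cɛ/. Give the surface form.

[dətcɛ]

The rule targets /s/ (voiceless alveolar fricative), which sits before the trigger /c/ (stop).
Changing only its manner to stop gives [t] — the voiceless alveolar stop.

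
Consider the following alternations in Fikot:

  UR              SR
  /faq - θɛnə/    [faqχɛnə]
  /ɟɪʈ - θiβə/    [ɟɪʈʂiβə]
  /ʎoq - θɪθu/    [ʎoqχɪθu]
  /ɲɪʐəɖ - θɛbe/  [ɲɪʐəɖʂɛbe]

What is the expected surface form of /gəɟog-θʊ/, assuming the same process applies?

[gəɟogxʊ]

The data show progressive place assimilation: /θ/ → [χ] after /q/; /θ/ → [ʂ] after /ʈ/; /θ/ → [ʂ] after /ɖ/. In each pair only place changes, matching the preceding consonant, while manner and voice stay constant.
/θ/ is a voiceless dental fricative. The preceding trigger /g/ is velar, so /θ/ must become velar as well.
The voiceless velar fricative is [x], so /θ/ → [x].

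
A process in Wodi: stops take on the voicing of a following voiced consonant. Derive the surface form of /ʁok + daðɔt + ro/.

[ʁogdaðɔdro]

/k/ is a voiceless velar stop. The following trigger /d/ is voiced, so /k/ must become voiced as well.
A voiced velar stop is [g], so the surface segment is [g].
The same rule applies at the second boundary: /t/ → [d] next to /r/.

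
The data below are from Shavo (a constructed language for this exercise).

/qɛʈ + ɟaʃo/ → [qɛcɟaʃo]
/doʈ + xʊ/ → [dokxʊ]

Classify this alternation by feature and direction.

Comparing underlying and surface forms, /ʈ/ → [c] is the alternation; the neighbouring /ɟ/ is constant.
/ʈ/ is retroflex while /ɟ/ is palatal; the output [c] is palatal, matching the trigger — so the feature that spreads is place.
Manner and voice are unchanged, so the assimilation is partial, not total.
The other alternating form patterns the same way: /ʈ/ → [k] before /x/ (retroflex → velar, matching velar) — only place changes, and always toward the following segment.
The trigger is the following segment, so the direction is regressive (anticipatory).

regressive place assimilation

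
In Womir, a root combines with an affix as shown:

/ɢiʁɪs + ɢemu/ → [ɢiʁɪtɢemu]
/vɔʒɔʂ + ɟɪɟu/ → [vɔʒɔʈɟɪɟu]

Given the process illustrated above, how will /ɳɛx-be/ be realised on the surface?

[ɳɛkbe]

The data show regressive manner assimilation: /s/ → [t] before /ɢ/; /ʂ/ → [ʈ] before /ɟ/. In each pair only manner changes, matching the following consonant, while place and voice stay constant.
The rule targets /x/ (voiceless velar fricative), which sits before the trigger /b/ (stop).
Changing only its manner to stop gives [k] — the voiceless velar stop.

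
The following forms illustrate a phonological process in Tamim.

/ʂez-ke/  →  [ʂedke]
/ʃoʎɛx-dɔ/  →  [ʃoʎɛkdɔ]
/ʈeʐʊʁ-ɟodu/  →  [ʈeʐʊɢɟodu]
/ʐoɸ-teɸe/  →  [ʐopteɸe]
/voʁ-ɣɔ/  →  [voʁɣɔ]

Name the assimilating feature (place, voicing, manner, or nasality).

Comparing underlying and surface forms, /z/ → [d] is the alternation; the neighbouring /k/ is constant.
/z/ is a fricative while /k/ is a stop; the output [d] is a stop, matching the trigger — so the feature that spreads is manner.
The other alternating forms pattern the same way: /x/ → [k] before /d/ (fricative → stop, matching a stop); /ʁ/ → [ɢ] before /ɟ/ (fricative → stop, matching a stop); /ɸ/ → [p] before /t/ (fricative → stop, matching a stop) — only manner changes, and always toward the following segment.
No alternation appears in [voʁɣɔ]: there the adjacent consonants already agree in manner (/ʁ/ and /ɣ/ are both fricatives), so this form is consistent with the same rule.

manner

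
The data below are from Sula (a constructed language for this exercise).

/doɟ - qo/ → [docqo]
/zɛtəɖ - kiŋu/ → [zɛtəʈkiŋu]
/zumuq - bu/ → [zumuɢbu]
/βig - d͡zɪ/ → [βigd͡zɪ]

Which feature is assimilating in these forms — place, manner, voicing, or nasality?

The segment that alternates is /ɟ/, which surfaces as [c] when adjacent to /q/.
The change voiced → voiceless matches the voicing of the following /q/, identifying this as voicing assimilation.
The other alternating forms pattern the same way: /ɖ/ → [ʈ] before /k/ (voiced → voiceless, matching voiceless); /q/ → [ɢ] before /b/ (voiceless → voiced, matching voiced) — only voicing changes, and always toward the following segment.
No alternation appears in [βigd͡zɪ]: there the adjacent consonants already agree in voicing (/g/ and /d͡z/ are both voiced), so this form is consistent with the same rule.

voicing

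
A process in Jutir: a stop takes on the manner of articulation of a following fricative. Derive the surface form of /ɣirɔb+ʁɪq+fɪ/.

[ɣirɔβʁɪχfɪ]

/b/ is a voiced bilabial stop. The following trigger /ʁ/ is a fricative, so /b/ must become a fricative as well.
The voiced bilabial fricative is [β], so /b/ → [β].
At the second juncture, /q/ likewise becomes [χ] adjacent to /f/.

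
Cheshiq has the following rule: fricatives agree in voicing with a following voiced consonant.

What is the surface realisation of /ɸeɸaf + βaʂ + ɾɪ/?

[ɸeɸavβaʐɾɪ]

/f/ is a voiceless labiodental fricative. The following trigger /β/ is voiced, so /f/ must become voiced as well.
A voiced labiodental fricative is [v], so the surface segment is [v].
The same rule applies at the second boundary: /ʂ/ → [ʐ] next to /ɾ/.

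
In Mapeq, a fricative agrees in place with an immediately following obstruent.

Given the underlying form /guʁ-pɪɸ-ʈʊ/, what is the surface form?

[guβpɪʂʈʊ]

The rule targets /ʁ/ (voiced uvular fricative), which sits before the trigger /p/ (bilabial).
Changing only its place to bilabial gives [β] — the voiced bilabial fricative.
At the second juncture, /ɸ/ likewise becomes [ʂ] adjacent to /ʈ/.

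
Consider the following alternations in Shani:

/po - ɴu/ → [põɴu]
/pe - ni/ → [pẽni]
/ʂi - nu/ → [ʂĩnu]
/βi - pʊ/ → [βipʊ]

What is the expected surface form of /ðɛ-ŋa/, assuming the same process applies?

[ðɛ̃ŋa]

The data show regressive nasality assimilation (vowel nasalisation): /o/ → [õ] before /ɴ/; /e/ → [ẽ] before /n/; /i/ → [ĩ] before /n/ — a vowel is nasalised by an immediately following nasal consonant.
No change occurs in [βipʊ] because the vowel at the boundary is adjacent to an oral consonant, not a nasal (/i/ next to /p/).
The vowel /ɛ/ is adjacent to the following nasal /ŋ/, so it acquires [+nasal] and surfaces as [ɛ̃].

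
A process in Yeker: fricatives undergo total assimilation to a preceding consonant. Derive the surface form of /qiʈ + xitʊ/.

[qiʈʈitʊ]

/x/ is the segment targeted by the rule; it sits immediately after /ʈ/, so it assimilates completely and surfaces as [ʈ].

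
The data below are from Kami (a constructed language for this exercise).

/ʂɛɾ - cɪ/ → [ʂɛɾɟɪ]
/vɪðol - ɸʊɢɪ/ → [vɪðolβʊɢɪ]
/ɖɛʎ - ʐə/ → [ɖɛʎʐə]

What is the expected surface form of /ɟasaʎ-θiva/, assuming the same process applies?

The data show progressive voicing assimilation: /c/ → [ɟ] after /ɾ/; /ɸ/ → [β] after /l/. In each pair only voicing changes, matching the preceding consonant, while place and manner stay constant.
Nothing changes in [ɖɛʎʐə]: there the adjacent consonants already agree in voicing (/ʐ/ and /ʎ/ are both voiced), so this form is consistent with the same rule.
/θ/ is a voiceless dental fricative. The preceding trigger /ʎ/ is voiced, so /θ/ must become voiced as well.
The voiced dental fricative is [ð], so /θ/ → [ð].

[ɟasaʎðiva]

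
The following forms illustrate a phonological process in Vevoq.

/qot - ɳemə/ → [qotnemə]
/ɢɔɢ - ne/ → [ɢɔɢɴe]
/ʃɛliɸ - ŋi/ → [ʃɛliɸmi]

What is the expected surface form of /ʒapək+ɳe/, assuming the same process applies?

The data show progressive place assimilation: /ɳ/ → [n] after /t/; /n/ → [ɴ] after /ɢ/; /ŋ/ → [m] after /ɸ/. In each pair only place changes, matching the preceding consonant, while manner and voice stay constant.
/ɳ/ is a voiced retroflex nasal. The preceding trigger /k/ is velar, so /ɳ/ must become velar as well.
A voiced velar nasal is [ŋ], so the surface segment is [ŋ].

[ʒapəkŋe]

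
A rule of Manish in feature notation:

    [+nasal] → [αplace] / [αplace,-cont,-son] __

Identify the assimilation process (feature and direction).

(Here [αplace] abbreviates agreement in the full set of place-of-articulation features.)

progressive place assimilation

The shared variable α links the value of the place features (abbreviated [place]) on the target to the same value on the neighbouring segment, so place is the feature that assimilates.
The conditioning segment sits to the left of the focus bar, meaning the trigger precedes the segment that changes — progressive assimilation.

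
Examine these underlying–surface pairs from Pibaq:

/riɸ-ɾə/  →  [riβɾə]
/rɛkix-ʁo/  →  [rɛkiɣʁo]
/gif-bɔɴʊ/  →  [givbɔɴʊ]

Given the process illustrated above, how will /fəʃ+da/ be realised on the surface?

The data show regressive voicing assimilation: /ɸ/ → [β] before /ɾ/; /x/ → [ɣ] before /ʁ/; /f/ → [v] before /b/. In each pair only voicing changes, matching the following consonant, while place and manner stay constant.
The rule targets /ʃ/ (voiceless postalveolar fricative), which sits before the trigger /d/ (voiced).
A voiced postalveolar fricative is [ʒ], so the surface segment is [ʒ].

[fəʒda]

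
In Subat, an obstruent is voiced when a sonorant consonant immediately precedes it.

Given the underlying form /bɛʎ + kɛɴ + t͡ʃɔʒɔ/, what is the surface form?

[bɛʎgɛɴd͡ʒɔʒɔ]

The rule targets /k/ (voiceless velar stop), which sits after the trigger /ʎ/ (voiced).
Changing only its voicing to voiced gives [g] — the voiced velar stop.
At the second juncture, /t͡ʃ/ likewise becomes [d͡ʒ] adjacent to /ɴ/.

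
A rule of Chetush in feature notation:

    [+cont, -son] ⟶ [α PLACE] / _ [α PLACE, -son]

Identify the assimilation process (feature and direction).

regressive place assimilation

The rule copies the place features (abbreviated [PLACE]) from the environment onto the target, so the assimilating feature is place.
The conditioning segment sits to the right of the focus bar, meaning the trigger follows the segment that changes — regressive assimilation.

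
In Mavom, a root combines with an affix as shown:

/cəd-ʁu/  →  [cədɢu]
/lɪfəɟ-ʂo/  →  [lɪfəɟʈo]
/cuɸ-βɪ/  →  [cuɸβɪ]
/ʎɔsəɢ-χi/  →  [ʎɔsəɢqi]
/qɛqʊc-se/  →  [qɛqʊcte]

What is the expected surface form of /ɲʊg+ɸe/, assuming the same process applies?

The data show progressive manner assimilation: /ʁ/ → [ɢ] after /d/; /ʂ/ → [ʈ] after /ɟ/; /χ/ → [q] after /ɢ/; /s/ → [t] after /c/. In each pair only manner changes, matching the preceding consonant, while place and voice stay constant.
Nothing changes in [cuɸβɪ]: there the adjacent consonants already agree in manner (/β/ and /ɸ/ are both fricatives), so this form is consistent with the same rule.
/ɸ/ is a voiceless bilabial fricative. The preceding trigger /g/ is a stop, so /ɸ/ must become a stop as well.
A voiceless bilabial stop is [p], so the surface segment is [p].

[ɲʊgpe]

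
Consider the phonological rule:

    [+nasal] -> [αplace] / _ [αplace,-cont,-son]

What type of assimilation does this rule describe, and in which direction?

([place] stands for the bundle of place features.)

regressive place assimilation

The shared variable α links the value of the place features (abbreviated [place]) on the target to the same value on the neighbouring segment, so place is the feature that assimilates.
The conditioning segment sits to the right of the focus bar, meaning the trigger follows the segment that changes — regressive assimilation.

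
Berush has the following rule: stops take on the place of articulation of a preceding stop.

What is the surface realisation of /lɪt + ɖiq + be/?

[lɪtdiqɢe]

The rule targets /ɖ/ (voiced retroflex stop), which sits after the trigger /t/ (alveolar).
A voiced alveolar stop is [d], so the surface segment is [d].
The same rule applies at the second boundary: /b/ → [ɢ] next to /q/.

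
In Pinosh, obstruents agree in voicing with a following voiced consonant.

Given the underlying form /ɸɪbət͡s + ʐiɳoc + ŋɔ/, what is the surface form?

/t͡s/ is a voiceless alveolar affricate. The following trigger /ʐ/ is voiced, so /t͡s/ must become voiced as well.
The voiced alveolar affricate is [d͡z], so /t͡s/ → [d͡z].
The same rule applies at the second boundary: /c/ → [ɟ] next to /ŋ/.

[ɸɪbəd͡zʐiɳoɟŋɔ]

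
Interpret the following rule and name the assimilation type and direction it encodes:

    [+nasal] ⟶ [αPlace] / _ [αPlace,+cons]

regressive place assimilation

The rule copies the place features (abbreviated [Place]) from the environment onto the target, so the assimilating feature is place.
The conditioning segment sits to the right of the focus bar, meaning the trigger follows the segment that changes — regressive assimilation.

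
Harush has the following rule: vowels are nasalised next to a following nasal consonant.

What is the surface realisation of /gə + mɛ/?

The vowel /ə/ is adjacent to the following nasal /m/, so it acquires [+nasal] and surfaces as [ə̃].

[gə̃mɛ]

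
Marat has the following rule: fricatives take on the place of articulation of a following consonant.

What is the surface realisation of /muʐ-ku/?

[muɣku]

The rule targets /ʐ/ (voiced retroflex fricative), which sits before the trigger /k/ (velar).
A voiced velar fricative is [ɣ], so the surface segment is [ɣ].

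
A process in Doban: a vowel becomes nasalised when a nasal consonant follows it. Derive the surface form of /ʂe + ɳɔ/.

The vowel /e/ is adjacent to the following nasal /ɳ/, so it acquires [+nasal] and surfaces as [ẽ].

[ʂẽɳɔ]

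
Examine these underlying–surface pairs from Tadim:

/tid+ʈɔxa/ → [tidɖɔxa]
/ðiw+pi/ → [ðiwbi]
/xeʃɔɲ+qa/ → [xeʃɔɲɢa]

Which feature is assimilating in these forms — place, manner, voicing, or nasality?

voicing

Underlying /ʈ/ is realised as [ɖ] next to /d/; /d/ itself does not change.
The change voiceless → voiced matches the voicing of the preceding /d/, identifying this as voicing assimilation.
The same holds elsewhere in the data: /p/ → [b] after /w/ (voiceless → voiced, matching voiced); /q/ → [ɢ] after /ɲ/ (voiceless → voiced, matching voiced) — only voicing changes, and always toward the preceding segment.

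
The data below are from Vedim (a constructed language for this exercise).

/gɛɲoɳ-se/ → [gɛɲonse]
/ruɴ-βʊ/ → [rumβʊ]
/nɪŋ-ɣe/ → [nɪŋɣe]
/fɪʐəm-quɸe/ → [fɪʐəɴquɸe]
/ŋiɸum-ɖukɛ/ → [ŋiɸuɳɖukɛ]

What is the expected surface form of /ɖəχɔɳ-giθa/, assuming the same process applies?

[ɖəχɔŋgiθa]

The data show regressive place assimilation: /ɳ/ → [n] before /s/; /ɴ/ → [m] before /β/; /m/ → [ɴ] before /q/; /m/ → [ɳ] before /ɖ/. In each pair only place changes, matching the following consonant, while manner and voice stay constant.
Nothing changes in [nɪŋɣe]: there the adjacent consonants already agree in place (/ŋ/ and /ɣ/ are both velar), so this form is consistent with the same rule.
The rule targets /ɳ/ (voiced retroflex nasal), which sits before the trigger /g/ (velar).
A voiced velar nasal is [ŋ], so the surface segment is [ŋ].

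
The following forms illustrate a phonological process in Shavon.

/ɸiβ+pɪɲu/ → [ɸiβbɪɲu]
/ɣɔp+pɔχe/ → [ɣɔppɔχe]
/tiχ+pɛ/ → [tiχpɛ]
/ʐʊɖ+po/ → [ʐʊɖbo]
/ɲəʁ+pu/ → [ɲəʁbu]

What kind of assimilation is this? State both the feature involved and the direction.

The segment that alternates is /p/, which surfaces as [b] when adjacent to /β/.
/p/ is voiceless while /β/ is voiced; the output [b] is voiced, matching the trigger — so the feature that spreads is voicing.
Place and manner are unchanged, so the assimilation is partial, not total.
The same holds elsewhere in the data: /p/ → [b] after /ɖ/ (voiceless → voiced, matching voiced); /p/ → [b] after /ʁ/ (voiceless → voiced, matching voiced) — only voicing changes, and always toward the preceding segment.
No alternation appears in [ɣɔppɔχe], [tiχpɛ]: there the adjacent consonants already agree in voicing (/p/ and /p/ are both voiceless; /p/ and /χ/ are both voiceless), so these forms are consistent with the same rule.
Since the segment that changes follows the conditioning segment, the assimilation is progressive.

progressive voicing assimilation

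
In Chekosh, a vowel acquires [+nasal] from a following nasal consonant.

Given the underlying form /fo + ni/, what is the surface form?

/o/ sits next to the nasal /n/ and is therefore nasalised to [õ].

[fõni]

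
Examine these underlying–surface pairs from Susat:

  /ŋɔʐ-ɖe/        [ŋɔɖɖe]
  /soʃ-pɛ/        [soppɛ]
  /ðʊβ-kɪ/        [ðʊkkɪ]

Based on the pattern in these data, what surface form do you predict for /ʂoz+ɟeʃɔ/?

The data show regressive total assimilation (/ʐ/ → [ɖ] before /ɖ/; /ʃ/ → [p] before /p/; /β/ → [k] before /k/): in every case the target segment becomes identical to its following neighbour, copying more than a single feature.
/z/ is the segment targeted by the rule; it sits immediately before /ɟ/, so it assimilates completely and surfaces as [ɟ].

[ʂoɟɟeʃɔ]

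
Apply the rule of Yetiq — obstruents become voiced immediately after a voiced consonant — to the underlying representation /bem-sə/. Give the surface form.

[bemzə]

/s/ is a voiceless alveolar fricative. The preceding trigger /m/ is voiced, so /s/ must become voiced as well.
A voiced alveolar fricative is [z], so the surface segment is [z].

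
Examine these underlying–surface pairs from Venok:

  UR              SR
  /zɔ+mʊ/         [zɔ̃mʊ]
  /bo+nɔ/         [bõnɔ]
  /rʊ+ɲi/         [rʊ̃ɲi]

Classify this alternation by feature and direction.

regressive nasality assimilation (vowel nasalisation)

The vowel /ɔ/ surfaces as nasalised [ɔ̃] next to the following nasal /m/ — it has acquired the [+nasal] feature of its neighbour.
The other forms show the same pattern: /o/ → [õ] before /n/; /ʊ/ → [ʊ̃] before /ɲ/ — each time a vowel is nasalised next to a following nasal.
Because the conditioning nasal is to the right of the vowel that changes, the process is regressive (anticipatory).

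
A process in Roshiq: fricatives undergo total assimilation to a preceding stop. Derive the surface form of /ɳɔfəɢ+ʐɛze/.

[ɳɔfəɢɢɛze]

/ʐ/ is the segment targeted by the rule; it sits immediately after /ɢ/, so it assimilates completely and surfaces as [ɢ].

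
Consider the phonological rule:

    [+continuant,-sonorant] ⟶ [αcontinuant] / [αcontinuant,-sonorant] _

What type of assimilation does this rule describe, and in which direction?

progressive manner assimilation

The shared variable α links the value of [continuant] on the target to that of the neighbouring obstruent. [continuant] distinguishes stops from fricatives — a manner-of-articulation feature — so this is manner assimilation.
The conditioning segment sits to the left of the focus bar, meaning the trigger precedes the segment that changes — progressive assimilation.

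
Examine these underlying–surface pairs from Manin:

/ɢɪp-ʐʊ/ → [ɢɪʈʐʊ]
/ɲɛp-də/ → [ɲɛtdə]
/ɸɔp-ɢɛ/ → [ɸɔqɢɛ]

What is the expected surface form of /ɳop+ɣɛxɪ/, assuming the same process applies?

[ɳokɣɛxɪ]

The data show regressive place assimilation: /p/ → [ʈ] before /ʐ/; /p/ → [t] before /d/; /p/ → [q] before /ɢ/. In each pair only place changes, matching the following consonant, while manner and voice stay constant.
The rule targets /p/ (voiceless bilabial stop), which sits before the trigger /ɣ/ (velar).
The voiceless velar stop is [k], so /p/ → [k].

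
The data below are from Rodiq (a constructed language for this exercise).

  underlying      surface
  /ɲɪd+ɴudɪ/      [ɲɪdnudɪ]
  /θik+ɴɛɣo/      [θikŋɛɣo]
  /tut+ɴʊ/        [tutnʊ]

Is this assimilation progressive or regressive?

progressive

Underlying /ɴ/ is realised as [n] next to /d/; /d/ itself does not change.
/ɴ/ is uvular while /d/ is alveolar; the output [n] is alveolar, matching the trigger — so the feature that spreads is place.
The other alternating forms pattern the same way: /ɴ/ → [ŋ] after /k/ (uvular → velar, matching velar); /ɴ/ → [n] after /t/ (uvular → alveolar, matching alveolar) — only place changes, and always toward the preceding segment.
Since the segment that changes follows the conditioning segment, the assimilation is progressive.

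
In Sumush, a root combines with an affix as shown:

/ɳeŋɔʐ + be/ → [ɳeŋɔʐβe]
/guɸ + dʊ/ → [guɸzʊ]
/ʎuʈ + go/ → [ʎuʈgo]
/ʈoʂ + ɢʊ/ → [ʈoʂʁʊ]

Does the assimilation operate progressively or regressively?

progressive

Comparing underlying and surface forms, /b/ → [β] is the alternation; the neighbouring /ʐ/ is constant.
The change stop → fricative matches the manner of the preceding /ʐ/, identifying this as manner assimilation.
Checking the remaining alternations: /d/ → [z] after /ɸ/ (stop → fricative, matching a fricative); /ɢ/ → [ʁ] after /ʂ/ (stop → fricative, matching a fricative) — only manner changes, and always toward the preceding segment.
Nothing changes in [ʎuʈgo]: there the adjacent consonants already agree in manner (/g/ and /ʈ/ are both stops), so this form is consistent with the same rule.
The trigger is the preceding segment, so the direction is progressive (perseverative).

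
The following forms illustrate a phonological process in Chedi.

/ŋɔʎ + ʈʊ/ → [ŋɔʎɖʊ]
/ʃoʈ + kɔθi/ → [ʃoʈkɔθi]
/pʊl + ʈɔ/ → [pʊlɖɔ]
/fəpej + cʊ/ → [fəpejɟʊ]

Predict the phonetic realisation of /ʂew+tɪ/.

[ʂewdɪ]

The data show progressive voicing assimilation: /ʈ/ → [ɖ] after /ʎ/; /ʈ/ → [ɖ] after /l/; /c/ → [ɟ] after /j/. In each pair only voicing changes, matching the preceding consonant, while place and manner stay constant.
No alternation appears in [ʃoʈkɔθi]: there the adjacent consonants already agree in voicing (/k/ and /ʈ/ are both voiceless), so this form is consistent with the same rule.
/t/ is a voiceless alveolar stop. The preceding trigger /w/ is voiced, so /t/ must become voiced as well.
Changing only its voicing to voiced gives [d] — the voiced alveolar stop.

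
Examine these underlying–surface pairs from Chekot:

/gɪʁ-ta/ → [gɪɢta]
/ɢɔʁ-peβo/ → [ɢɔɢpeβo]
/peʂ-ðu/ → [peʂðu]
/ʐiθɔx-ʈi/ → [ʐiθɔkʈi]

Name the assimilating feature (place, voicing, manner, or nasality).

The segment that alternates is /ʁ/, which surfaces as [ɢ] when adjacent to /t/.
/ʁ/ is a fricative while /t/ is a stop; the output [ɢ] is a stop, matching the trigger — so the feature that spreads is manner.
The same holds elsewhere in the data: /ʁ/ → [ɢ] before /p/ (fricative → stop, matching a stop); /x/ → [k] before /ʈ/ (fricative → stop, matching a stop) — only manner changes, and always toward the following segment.
Nothing changes in [peʂðu]: there the adjacent consonants already agree in manner (/ʂ/ and /ð/ are both fricatives), so this form is consistent with the same rule.

manner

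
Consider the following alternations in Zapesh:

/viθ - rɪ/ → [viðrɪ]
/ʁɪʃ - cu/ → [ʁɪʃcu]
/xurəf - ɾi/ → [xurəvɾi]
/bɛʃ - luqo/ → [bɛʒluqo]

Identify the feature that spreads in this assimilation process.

The segment that alternates is /θ/, which surfaces as [ð] when adjacent to /r/.
The change voiceless → voiced matches the voicing of the following /r/, identifying this as voicing assimilation.
The other alternating forms pattern the same way: /f/ → [v] before /ɾ/ (voiceless → voiced, matching voiced); /ʃ/ → [ʒ] before /l/ (voiceless → voiced, matching voiced) — only voicing changes, and always toward the following segment.
No alternation appears in [ʁɪʃcu]: there the adjacent consonants already agree in voicing (/ʃ/ and /c/ are both voiceless), so this form is consistent with the same rule.

voicing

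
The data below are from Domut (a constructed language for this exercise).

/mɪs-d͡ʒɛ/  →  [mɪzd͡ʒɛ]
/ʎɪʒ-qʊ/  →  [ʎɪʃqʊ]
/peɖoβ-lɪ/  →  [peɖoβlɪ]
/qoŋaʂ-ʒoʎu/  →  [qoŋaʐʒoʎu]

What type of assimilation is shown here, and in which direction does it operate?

regressive voicing assimilation

Comparing underlying and surface forms, /s/ → [z] is the alternation; the neighbouring /d͡ʒ/ is constant.
The change voiceless → voiced matches the voicing of the following /d͡ʒ/, identifying this as voicing assimilation.
Place and manner are unchanged, so the assimilation is partial, not total.
The same holds elsewhere in the data: /ʒ/ → [ʃ] before /q/ (voiced → voiceless, matching voiceless); /ʂ/ → [ʐ] before /ʒ/ (voiceless → voiced, matching voiced) — only voicing changes, and always toward the following segment.
Nothing changes in [peɖoβlɪ]: there the adjacent consonants already agree in voicing (/β/ and /l/ are both voiced), so this form is consistent with the same rule.
Since the segment that changes precedes the conditioning segment, the assimilation is regressive.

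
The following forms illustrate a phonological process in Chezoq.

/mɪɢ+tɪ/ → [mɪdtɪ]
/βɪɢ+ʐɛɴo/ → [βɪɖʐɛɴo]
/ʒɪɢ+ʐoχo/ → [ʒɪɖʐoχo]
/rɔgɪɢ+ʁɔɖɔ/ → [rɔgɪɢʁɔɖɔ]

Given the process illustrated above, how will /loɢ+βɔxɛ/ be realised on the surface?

[lobβɔxɛ]

The data show regressive place assimilation: /ɢ/ → [d] before /t/; /ɢ/ → [ɖ] before /ʐ/. In each pair only place changes, matching the following consonant, while manner and voice stay constant.
Nothing changes in [rɔgɪɢʁɔɖɔ]: there the adjacent consonants already agree in place (/ɢ/ and /ʁ/ are both uvular), so this form is consistent with the same rule.
The rule targets /ɢ/ (voiced uvular stop), which sits before the trigger /β/ (bilabial).
The voiced bilabial stop is [b], so /ɢ/ → [b].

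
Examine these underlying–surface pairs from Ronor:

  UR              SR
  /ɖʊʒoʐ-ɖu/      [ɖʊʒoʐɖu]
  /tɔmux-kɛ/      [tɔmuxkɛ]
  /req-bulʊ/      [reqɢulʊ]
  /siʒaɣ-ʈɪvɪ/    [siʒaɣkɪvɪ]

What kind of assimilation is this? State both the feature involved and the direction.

progressive place assimilation

Underlying /b/ is realised as [ɢ] next to /q/; /q/ itself does not change.
The change bilabial → uvular matches the place of the preceding /q/, identifying this as place assimilation.
Manner and voice are unchanged, so the assimilation is partial, not total.
The same holds elsewhere in the data: /ʈ/ → [k] after /ɣ/ (retroflex → velar, matching velar) — only place changes, and always toward the preceding segment.
No alternation appears in [ɖʊʒoʐɖu], [tɔmuxkɛ]: there the adjacent consonants already agree in place (/ɖ/ and /ʐ/ are both retroflex; /k/ and /x/ are both velar), so these forms are consistent with the same rule.
Since the segment that changes follows the conditioning segment, the assimilation is progressive.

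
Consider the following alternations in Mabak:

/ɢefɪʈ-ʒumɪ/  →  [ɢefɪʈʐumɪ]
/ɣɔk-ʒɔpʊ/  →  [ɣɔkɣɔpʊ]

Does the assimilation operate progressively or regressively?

progressive

Underlying /ʒ/ is realised as [ʐ] next to /ʈ/; /ʈ/ itself does not change.
/ʒ/ is postalveolar while /ʈ/ is retroflex; the output [ʐ] is retroflex, matching the trigger — so the feature that spreads is place.
Checking the remaining alternation: /ʒ/ → [ɣ] after /k/ (postalveolar → velar, matching velar) — only place changes, and always toward the preceding segment.
The trigger is the preceding segment, so the direction is progressive (perseverative).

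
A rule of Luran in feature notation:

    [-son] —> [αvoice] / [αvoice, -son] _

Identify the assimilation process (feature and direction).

progressive voicing assimilation

The shared variable α links the value of [voice] on the target to the same value on the neighbouring segment, so voicing is the feature that assimilates.
Since the environment is written before the underscore, the trigger precedes the target; the direction is progressive.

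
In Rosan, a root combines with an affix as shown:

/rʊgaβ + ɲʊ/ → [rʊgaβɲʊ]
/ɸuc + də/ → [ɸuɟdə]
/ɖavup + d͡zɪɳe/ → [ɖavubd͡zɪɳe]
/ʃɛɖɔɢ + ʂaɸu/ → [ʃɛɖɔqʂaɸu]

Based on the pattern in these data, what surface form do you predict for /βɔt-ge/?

[βɔdge]

The data show regressive voicing assimilation: /c/ → [ɟ] before /d/; /p/ → [b] before /d͡z/; /ɢ/ → [q] before /ʂ/. In each pair only voicing changes, matching the following consonant, while place and manner stay constant.
Nothing changes in [rʊgaβɲʊ]: there the adjacent consonants already agree in voicing (/β/ and /ɲ/ are both voiced), so this form is consistent with the same rule.
/t/ is a voiceless alveolar stop. The following trigger /g/ is voiced, so /t/ must become voiced as well.
The voiced alveolar stop is [d], so /t/ → [d].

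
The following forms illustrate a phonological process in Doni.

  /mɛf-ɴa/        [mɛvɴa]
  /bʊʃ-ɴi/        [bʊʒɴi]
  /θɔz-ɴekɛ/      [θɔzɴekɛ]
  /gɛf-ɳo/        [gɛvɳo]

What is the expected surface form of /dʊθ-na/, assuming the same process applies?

[dʊðna]

The data show regressive voicing assimilation: /f/ → [v] before /ɴ/; /ʃ/ → [ʒ] before /ɴ/; /f/ → [v] before /ɳ/. In each pair only voicing changes, matching the following consonant, while place and manner stay constant.
No alternation appears in [θɔzɴekɛ]: there the adjacent consonants already agree in voicing (/z/ and /ɴ/ are both voiced), so this form is consistent with the same rule.
The rule targets /θ/ (voiceless dental fricative), which sits before the trigger /n/ (voiced).
The voiced dental fricative is [ð], so /θ/ → [ð].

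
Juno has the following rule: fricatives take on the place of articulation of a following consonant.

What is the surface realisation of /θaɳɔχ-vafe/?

/χ/ is a voiceless uvular fricative. The following trigger /v/ is labiodental, so /χ/ must become labiodental as well.
The voiceless labiodental fricative is [f], so /χ/ → [f].

[θaɳɔfvafe]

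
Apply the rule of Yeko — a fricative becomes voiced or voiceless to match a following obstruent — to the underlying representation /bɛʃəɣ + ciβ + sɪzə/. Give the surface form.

[bɛʃəxciɸsɪzə]

The rule targets /ɣ/ (voiced velar fricative), which sits before the trigger /c/ (voiceless).
A voiceless velar fricative is [x], so the surface segment is [x].
At the second juncture, /β/ likewise becomes [ɸ] adjacent to /s/.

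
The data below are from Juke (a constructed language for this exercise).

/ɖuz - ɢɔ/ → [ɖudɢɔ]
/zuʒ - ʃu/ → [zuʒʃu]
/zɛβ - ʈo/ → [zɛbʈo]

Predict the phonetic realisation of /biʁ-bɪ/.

[biɢbɪ]

The data show regressive manner assimilation: /z/ → [d] before /ɢ/; /β/ → [b] before /ʈ/. In each pair only manner changes, matching the following consonant, while place and voice stay constant.
No alternation appears in [zuʒʃu]: there the adjacent consonants already agree in manner (/ʒ/ and /ʃ/ are both fricatives), so this form is consistent with the same rule.
The rule targets /ʁ/ (voiced uvular fricative), which sits before the trigger /b/ (stop).
The voiced uvular stop is [ɢ], so /ʁ/ → [ɢ].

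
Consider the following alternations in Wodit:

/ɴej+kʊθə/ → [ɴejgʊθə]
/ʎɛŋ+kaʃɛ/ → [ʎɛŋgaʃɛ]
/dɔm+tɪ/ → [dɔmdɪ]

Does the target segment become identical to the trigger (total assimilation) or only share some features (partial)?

partial assimilation

Underlying /k/ is realised as [g] next to /j/; /j/ itself does not change.
/k/ is voiceless while /j/ is voiced; the output [g] is voiced, matching the trigger — so the feature that spreads is voicing.
Place and manner are unchanged, so the assimilation is partial, not total.
The other alternating forms pattern the same way: /k/ → [g] after /ŋ/ (voiceless → voiced, matching voiced); /t/ → [d] after /m/ (voiceless → voiced, matching voiced) — only voicing changes, and always toward the preceding segment.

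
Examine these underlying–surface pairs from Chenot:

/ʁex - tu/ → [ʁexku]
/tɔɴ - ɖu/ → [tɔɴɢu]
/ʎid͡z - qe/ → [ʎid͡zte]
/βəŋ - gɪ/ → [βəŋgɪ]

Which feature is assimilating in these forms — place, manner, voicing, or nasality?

The segment that alternates is /t/, which surfaces as [k] when adjacent to /x/.
/t/ is alveolar while /x/ is velar; the output [k] is velar, matching the trigger — so the feature that spreads is place.
Checking the remaining alternations: /ɖ/ → [ɢ] after /ɴ/ (retroflex → uvular, matching uvular); /q/ → [t] after /d͡z/ (uvular → alveolar, matching alveolar) — only place changes, and always toward the preceding segment.
Nothing changes in [βəŋgɪ]: there the adjacent consonants already agree in place (/g/ and /ŋ/ are both velar), so this form is consistent with the same rule.

place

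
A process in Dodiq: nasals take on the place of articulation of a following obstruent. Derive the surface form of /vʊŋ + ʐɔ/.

/ŋ/ is a voiced velar nasal. The following trigger /ʐ/ is retroflex, so /ŋ/ must become retroflex as well.
The voiced retroflex nasal is [ɳ], so /ŋ/ → [ɳ].

[vʊɳʐɔ]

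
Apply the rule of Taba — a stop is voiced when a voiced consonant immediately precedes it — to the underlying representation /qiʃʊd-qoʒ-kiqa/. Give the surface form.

The rule targets /q/ (voiceless uvular stop), which sits after the trigger /d/ (voiced).
The voiced uvular stop is [ɢ], so /q/ → [ɢ].
The same rule applies at the second boundary: /k/ → [g] next to /ʒ/.

[qiʃʊdɢoʒgiqa]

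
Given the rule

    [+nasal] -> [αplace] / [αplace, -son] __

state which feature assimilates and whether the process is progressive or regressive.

The rule copies the place features (abbreviated [place]) from the environment onto the target, so the assimilating feature is place.
Since the environment is written before the underscore, the trigger precedes the target; the direction is progressive.

progressive place assimilation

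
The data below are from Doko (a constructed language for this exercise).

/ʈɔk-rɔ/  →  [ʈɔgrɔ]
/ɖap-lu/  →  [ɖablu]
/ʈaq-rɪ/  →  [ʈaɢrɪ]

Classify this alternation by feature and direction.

Underlying /k/ is realised as [g] next to /r/; /r/ itself does not change.
/k/ is voiceless while /r/ is voiced; the output [g] is voiced, matching the trigger — so the feature that spreads is voicing.
Place and manner are unchanged, so the assimilation is partial, not total.
The other alternating forms pattern the same way: /p/ → [b] before /l/ (voiceless → voiced, matching voiced); /q/ → [ɢ] before /r/ (voiceless → voiced, matching voiced) — only voicing changes, and always toward the following segment.
Since the segment that changes precedes the conditioning segment, the assimilation is regressive.

regressive voicing assimilation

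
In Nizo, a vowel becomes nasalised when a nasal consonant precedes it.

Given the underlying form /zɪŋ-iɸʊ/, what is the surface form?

[zɪŋĩɸʊ]

The vowel /i/ is adjacent to the preceding nasal /ŋ/, so it acquires [+nasal] and surfaces as [ĩ].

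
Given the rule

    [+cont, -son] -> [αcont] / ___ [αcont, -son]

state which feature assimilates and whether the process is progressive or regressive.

regressive manner assimilation

The rule copies [cont] (continuancy) from the environment onto the target fricatives; since [±cont] encodes the stop/fricative manner contrast, the assimilating dimension is manner.
The conditioning segment sits to the right of the focus bar, meaning the trigger follows the segment that changes — regressive assimilation.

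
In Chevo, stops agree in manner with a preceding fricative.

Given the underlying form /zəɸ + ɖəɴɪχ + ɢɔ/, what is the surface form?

The rule targets /ɖ/ (voiced retroflex stop), which sits after the trigger /ɸ/ (fricative).
Changing only its manner to fricative gives [ʐ] — the voiced retroflex fricative.
At the second juncture, /ɢ/ likewise becomes [ʁ] adjacent to /χ/.

[zəɸʐəɴɪχʁɔ]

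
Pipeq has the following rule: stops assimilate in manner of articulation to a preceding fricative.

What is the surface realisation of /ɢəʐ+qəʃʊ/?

/q/ is a voiceless uvular stop. The preceding trigger /ʐ/ is a fricative, so /q/ must become a fricative as well.
A voiceless uvular fricative is [χ], so the surface segment is [χ].

[ɢəʐχəʃʊ]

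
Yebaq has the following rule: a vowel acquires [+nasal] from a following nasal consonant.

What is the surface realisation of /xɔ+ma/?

[xɔ̃ma]

The vowel /ɔ/ is adjacent to the following nasal /m/, so it acquires [+nasal] and surfaces as [ɔ̃].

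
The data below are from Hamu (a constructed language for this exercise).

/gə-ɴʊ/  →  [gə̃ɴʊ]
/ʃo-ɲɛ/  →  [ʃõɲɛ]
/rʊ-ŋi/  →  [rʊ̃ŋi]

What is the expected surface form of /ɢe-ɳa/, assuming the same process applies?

The data show regressive nasality assimilation (vowel nasalisation): /ə/ → [ə̃] before /ɴ/; /o/ → [õ] before /ɲ/; /ʊ/ → [ʊ̃] before /ŋ/ — a vowel is nasalised by an immediately following nasal consonant.
/e/ sits next to the nasal /ɳ/ and is therefore nasalised to [ẽ].

[ɢẽɳa]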